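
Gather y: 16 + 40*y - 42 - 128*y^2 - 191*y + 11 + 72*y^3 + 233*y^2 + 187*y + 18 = 72*y^3 + 105*y^2 + 36*y + 3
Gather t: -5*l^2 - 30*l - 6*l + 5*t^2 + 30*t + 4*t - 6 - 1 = -5*l^2 - 36*l + 5*t^2 + 34*t - 7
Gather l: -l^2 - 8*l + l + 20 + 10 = -l^2 - 7*l + 30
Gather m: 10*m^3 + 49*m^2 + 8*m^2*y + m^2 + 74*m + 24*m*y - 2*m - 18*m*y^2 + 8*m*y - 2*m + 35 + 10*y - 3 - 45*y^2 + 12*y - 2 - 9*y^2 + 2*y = 10*m^3 + m^2*(8*y + 50) + m*(-18*y^2 + 32*y + 70) - 54*y^2 + 24*y + 30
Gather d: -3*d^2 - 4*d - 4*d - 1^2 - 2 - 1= -3*d^2 - 8*d - 4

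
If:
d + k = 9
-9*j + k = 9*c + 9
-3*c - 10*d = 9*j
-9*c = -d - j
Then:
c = 0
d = 0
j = 0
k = 9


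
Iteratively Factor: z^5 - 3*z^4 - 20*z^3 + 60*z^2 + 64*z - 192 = (z + 4)*(z^4 - 7*z^3 + 8*z^2 + 28*z - 48) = (z - 2)*(z + 4)*(z^3 - 5*z^2 - 2*z + 24) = (z - 3)*(z - 2)*(z + 4)*(z^2 - 2*z - 8) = (z - 4)*(z - 3)*(z - 2)*(z + 4)*(z + 2)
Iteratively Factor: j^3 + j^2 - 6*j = (j)*(j^2 + j - 6) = j*(j - 2)*(j + 3)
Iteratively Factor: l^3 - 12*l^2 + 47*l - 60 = (l - 4)*(l^2 - 8*l + 15) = (l - 5)*(l - 4)*(l - 3)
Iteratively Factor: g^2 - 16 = (g - 4)*(g + 4)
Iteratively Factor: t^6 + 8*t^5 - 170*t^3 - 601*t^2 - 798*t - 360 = (t - 5)*(t^5 + 13*t^4 + 65*t^3 + 155*t^2 + 174*t + 72) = (t - 5)*(t + 3)*(t^4 + 10*t^3 + 35*t^2 + 50*t + 24) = (t - 5)*(t + 3)*(t + 4)*(t^3 + 6*t^2 + 11*t + 6) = (t - 5)*(t + 2)*(t + 3)*(t + 4)*(t^2 + 4*t + 3) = (t - 5)*(t + 1)*(t + 2)*(t + 3)*(t + 4)*(t + 3)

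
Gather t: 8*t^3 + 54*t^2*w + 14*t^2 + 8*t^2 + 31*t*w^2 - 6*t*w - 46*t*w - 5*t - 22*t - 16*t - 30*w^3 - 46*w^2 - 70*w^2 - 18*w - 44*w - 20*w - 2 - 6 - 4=8*t^3 + t^2*(54*w + 22) + t*(31*w^2 - 52*w - 43) - 30*w^3 - 116*w^2 - 82*w - 12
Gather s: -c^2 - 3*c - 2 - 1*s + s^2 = -c^2 - 3*c + s^2 - s - 2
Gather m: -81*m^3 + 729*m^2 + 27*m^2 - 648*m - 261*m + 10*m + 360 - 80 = -81*m^3 + 756*m^2 - 899*m + 280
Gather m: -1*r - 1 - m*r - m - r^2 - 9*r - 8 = m*(-r - 1) - r^2 - 10*r - 9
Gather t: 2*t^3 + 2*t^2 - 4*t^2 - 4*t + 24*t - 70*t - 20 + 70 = 2*t^3 - 2*t^2 - 50*t + 50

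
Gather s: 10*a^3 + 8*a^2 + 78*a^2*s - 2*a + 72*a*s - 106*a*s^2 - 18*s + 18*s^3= 10*a^3 + 8*a^2 - 106*a*s^2 - 2*a + 18*s^3 + s*(78*a^2 + 72*a - 18)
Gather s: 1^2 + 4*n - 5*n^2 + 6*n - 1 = -5*n^2 + 10*n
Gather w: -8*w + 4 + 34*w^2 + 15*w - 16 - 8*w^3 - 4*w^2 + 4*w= -8*w^3 + 30*w^2 + 11*w - 12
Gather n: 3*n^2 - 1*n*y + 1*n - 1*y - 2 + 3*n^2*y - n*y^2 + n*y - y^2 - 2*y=n^2*(3*y + 3) + n*(1 - y^2) - y^2 - 3*y - 2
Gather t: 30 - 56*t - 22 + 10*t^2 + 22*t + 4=10*t^2 - 34*t + 12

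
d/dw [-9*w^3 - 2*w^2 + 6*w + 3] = -27*w^2 - 4*w + 6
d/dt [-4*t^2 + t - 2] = 1 - 8*t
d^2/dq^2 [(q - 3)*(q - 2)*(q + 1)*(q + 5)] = 12*q^2 + 6*q - 38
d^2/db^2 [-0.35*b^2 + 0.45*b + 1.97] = -0.700000000000000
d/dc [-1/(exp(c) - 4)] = exp(c)/(exp(c) - 4)^2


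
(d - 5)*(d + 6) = d^2 + d - 30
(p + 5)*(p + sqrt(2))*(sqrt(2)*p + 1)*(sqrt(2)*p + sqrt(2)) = 2*p^4 + 3*sqrt(2)*p^3 + 12*p^3 + 12*p^2 + 18*sqrt(2)*p^2 + 12*p + 15*sqrt(2)*p + 10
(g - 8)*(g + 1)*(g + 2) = g^3 - 5*g^2 - 22*g - 16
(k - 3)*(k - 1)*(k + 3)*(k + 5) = k^4 + 4*k^3 - 14*k^2 - 36*k + 45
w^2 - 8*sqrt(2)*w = w*(w - 8*sqrt(2))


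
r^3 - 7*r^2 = r^2*(r - 7)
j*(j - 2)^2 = j^3 - 4*j^2 + 4*j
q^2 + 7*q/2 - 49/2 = (q - 7/2)*(q + 7)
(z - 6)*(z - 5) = z^2 - 11*z + 30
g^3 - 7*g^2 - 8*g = g*(g - 8)*(g + 1)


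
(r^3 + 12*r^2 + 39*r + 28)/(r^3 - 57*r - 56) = (r + 4)/(r - 8)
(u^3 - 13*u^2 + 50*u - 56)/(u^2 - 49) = (u^2 - 6*u + 8)/(u + 7)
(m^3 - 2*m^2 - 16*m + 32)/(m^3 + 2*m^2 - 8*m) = (m - 4)/m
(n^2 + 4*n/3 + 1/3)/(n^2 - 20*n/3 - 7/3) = (n + 1)/(n - 7)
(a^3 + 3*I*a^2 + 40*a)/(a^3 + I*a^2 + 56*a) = (a - 5*I)/(a - 7*I)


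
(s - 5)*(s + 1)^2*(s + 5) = s^4 + 2*s^3 - 24*s^2 - 50*s - 25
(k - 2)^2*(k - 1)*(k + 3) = k^4 - 2*k^3 - 7*k^2 + 20*k - 12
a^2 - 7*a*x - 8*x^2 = (a - 8*x)*(a + x)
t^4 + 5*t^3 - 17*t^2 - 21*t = t*(t - 3)*(t + 1)*(t + 7)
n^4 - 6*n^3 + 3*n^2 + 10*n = n*(n - 5)*(n - 2)*(n + 1)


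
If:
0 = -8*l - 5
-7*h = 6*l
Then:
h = 15/28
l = -5/8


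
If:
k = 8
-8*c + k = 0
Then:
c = 1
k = 8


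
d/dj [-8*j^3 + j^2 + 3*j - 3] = -24*j^2 + 2*j + 3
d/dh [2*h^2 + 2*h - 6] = 4*h + 2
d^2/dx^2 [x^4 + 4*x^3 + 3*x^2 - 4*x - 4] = 12*x^2 + 24*x + 6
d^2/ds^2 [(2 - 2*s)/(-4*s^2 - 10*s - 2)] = 2*((s - 1)*(4*s + 5)^2 - 3*(2*s + 1)*(2*s^2 + 5*s + 1))/(2*s^2 + 5*s + 1)^3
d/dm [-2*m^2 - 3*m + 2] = -4*m - 3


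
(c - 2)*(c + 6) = c^2 + 4*c - 12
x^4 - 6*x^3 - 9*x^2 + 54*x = x*(x - 6)*(x - 3)*(x + 3)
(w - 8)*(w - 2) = w^2 - 10*w + 16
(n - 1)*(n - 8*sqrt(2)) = n^2 - 8*sqrt(2)*n - n + 8*sqrt(2)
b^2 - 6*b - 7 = (b - 7)*(b + 1)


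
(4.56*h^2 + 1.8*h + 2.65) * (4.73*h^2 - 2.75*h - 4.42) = 21.5688*h^4 - 4.026*h^3 - 12.5707*h^2 - 15.2435*h - 11.713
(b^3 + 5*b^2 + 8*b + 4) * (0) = 0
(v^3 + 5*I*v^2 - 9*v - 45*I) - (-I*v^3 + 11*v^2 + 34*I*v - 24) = v^3 + I*v^3 - 11*v^2 + 5*I*v^2 - 9*v - 34*I*v + 24 - 45*I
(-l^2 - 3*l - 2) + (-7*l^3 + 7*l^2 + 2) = -7*l^3 + 6*l^2 - 3*l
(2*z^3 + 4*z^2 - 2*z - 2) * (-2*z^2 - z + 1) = -4*z^5 - 10*z^4 + 2*z^3 + 10*z^2 - 2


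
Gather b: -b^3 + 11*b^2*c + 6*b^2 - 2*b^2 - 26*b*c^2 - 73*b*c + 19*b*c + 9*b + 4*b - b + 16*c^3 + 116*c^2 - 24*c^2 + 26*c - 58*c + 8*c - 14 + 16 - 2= -b^3 + b^2*(11*c + 4) + b*(-26*c^2 - 54*c + 12) + 16*c^3 + 92*c^2 - 24*c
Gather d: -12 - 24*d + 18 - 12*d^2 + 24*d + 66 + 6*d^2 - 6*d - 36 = -6*d^2 - 6*d + 36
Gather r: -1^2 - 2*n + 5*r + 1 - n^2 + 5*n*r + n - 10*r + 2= -n^2 - n + r*(5*n - 5) + 2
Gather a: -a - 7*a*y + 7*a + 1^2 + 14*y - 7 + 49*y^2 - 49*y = a*(6 - 7*y) + 49*y^2 - 35*y - 6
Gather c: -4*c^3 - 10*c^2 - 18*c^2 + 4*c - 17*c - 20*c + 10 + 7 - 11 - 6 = -4*c^3 - 28*c^2 - 33*c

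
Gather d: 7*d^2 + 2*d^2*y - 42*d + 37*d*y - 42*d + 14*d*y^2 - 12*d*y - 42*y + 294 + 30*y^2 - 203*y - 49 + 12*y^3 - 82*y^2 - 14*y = d^2*(2*y + 7) + d*(14*y^2 + 25*y - 84) + 12*y^3 - 52*y^2 - 259*y + 245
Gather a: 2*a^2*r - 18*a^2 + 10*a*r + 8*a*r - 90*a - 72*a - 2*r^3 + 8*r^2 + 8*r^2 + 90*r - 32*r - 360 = a^2*(2*r - 18) + a*(18*r - 162) - 2*r^3 + 16*r^2 + 58*r - 360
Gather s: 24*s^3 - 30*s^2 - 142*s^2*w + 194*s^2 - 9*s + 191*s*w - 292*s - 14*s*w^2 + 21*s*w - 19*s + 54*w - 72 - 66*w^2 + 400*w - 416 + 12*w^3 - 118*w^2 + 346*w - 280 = 24*s^3 + s^2*(164 - 142*w) + s*(-14*w^2 + 212*w - 320) + 12*w^3 - 184*w^2 + 800*w - 768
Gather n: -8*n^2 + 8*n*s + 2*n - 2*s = -8*n^2 + n*(8*s + 2) - 2*s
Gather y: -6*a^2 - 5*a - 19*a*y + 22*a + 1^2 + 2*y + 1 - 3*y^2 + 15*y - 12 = -6*a^2 + 17*a - 3*y^2 + y*(17 - 19*a) - 10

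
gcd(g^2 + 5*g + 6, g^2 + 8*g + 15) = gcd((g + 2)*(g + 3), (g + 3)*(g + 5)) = g + 3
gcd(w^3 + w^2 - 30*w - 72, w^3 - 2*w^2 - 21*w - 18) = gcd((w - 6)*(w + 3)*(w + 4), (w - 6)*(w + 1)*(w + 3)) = w^2 - 3*w - 18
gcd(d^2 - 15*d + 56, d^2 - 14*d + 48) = d - 8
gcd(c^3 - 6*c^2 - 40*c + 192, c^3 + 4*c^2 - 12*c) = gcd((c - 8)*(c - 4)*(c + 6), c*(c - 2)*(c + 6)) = c + 6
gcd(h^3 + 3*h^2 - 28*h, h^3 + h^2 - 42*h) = h^2 + 7*h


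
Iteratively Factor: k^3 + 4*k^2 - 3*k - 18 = (k + 3)*(k^2 + k - 6) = (k - 2)*(k + 3)*(k + 3)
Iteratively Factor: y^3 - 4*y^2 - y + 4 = (y + 1)*(y^2 - 5*y + 4) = (y - 4)*(y + 1)*(y - 1)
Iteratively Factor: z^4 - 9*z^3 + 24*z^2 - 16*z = (z - 1)*(z^3 - 8*z^2 + 16*z) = (z - 4)*(z - 1)*(z^2 - 4*z) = z*(z - 4)*(z - 1)*(z - 4)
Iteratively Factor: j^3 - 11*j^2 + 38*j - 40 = (j - 2)*(j^2 - 9*j + 20) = (j - 5)*(j - 2)*(j - 4)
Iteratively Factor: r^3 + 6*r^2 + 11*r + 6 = (r + 1)*(r^2 + 5*r + 6) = (r + 1)*(r + 3)*(r + 2)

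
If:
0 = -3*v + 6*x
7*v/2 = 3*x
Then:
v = 0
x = 0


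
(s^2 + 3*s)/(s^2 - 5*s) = (s + 3)/(s - 5)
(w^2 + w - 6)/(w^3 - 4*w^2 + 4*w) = (w + 3)/(w*(w - 2))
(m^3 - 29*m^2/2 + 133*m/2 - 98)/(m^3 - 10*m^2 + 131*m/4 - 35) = 2*(m - 7)/(2*m - 5)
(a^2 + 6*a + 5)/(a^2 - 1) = (a + 5)/(a - 1)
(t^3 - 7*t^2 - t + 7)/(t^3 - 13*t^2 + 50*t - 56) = (t^2 - 1)/(t^2 - 6*t + 8)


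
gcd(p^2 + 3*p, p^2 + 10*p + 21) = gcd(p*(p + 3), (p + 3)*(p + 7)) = p + 3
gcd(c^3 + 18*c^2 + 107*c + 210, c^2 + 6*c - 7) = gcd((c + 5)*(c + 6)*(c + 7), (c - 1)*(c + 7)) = c + 7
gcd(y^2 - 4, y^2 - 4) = y^2 - 4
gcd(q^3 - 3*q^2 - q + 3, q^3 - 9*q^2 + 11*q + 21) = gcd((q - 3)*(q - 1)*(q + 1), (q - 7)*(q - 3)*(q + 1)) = q^2 - 2*q - 3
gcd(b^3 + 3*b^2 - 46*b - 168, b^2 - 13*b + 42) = b - 7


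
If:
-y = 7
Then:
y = -7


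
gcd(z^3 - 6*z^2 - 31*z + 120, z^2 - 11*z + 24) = z^2 - 11*z + 24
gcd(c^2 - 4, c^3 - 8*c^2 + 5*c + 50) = c + 2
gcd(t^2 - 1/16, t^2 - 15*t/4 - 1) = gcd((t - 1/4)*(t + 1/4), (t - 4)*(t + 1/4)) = t + 1/4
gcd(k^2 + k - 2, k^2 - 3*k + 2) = k - 1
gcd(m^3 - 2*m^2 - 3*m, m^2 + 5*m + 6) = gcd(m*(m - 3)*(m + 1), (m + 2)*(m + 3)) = 1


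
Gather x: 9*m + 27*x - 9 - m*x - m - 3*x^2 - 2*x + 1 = 8*m - 3*x^2 + x*(25 - m) - 8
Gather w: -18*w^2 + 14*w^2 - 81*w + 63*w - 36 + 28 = -4*w^2 - 18*w - 8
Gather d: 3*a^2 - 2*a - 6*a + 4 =3*a^2 - 8*a + 4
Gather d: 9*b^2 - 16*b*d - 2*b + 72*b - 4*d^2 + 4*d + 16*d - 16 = 9*b^2 + 70*b - 4*d^2 + d*(20 - 16*b) - 16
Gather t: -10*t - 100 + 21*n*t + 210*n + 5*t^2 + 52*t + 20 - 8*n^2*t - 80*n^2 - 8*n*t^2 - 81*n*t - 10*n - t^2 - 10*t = -80*n^2 + 200*n + t^2*(4 - 8*n) + t*(-8*n^2 - 60*n + 32) - 80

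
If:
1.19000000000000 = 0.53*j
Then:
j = 2.25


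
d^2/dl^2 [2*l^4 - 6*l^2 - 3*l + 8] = 24*l^2 - 12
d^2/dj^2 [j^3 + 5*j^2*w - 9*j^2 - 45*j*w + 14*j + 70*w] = 6*j + 10*w - 18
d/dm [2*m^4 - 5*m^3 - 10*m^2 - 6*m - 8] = 8*m^3 - 15*m^2 - 20*m - 6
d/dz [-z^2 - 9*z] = -2*z - 9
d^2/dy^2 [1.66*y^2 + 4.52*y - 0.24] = 3.32000000000000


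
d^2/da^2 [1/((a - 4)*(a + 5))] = 2*((a - 4)^2 + (a - 4)*(a + 5) + (a + 5)^2)/((a - 4)^3*(a + 5)^3)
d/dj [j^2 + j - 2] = 2*j + 1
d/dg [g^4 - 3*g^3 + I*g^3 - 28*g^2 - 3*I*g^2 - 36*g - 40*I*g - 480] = 4*g^3 + g^2*(-9 + 3*I) + g*(-56 - 6*I) - 36 - 40*I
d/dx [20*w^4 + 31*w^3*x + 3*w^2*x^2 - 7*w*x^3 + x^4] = 31*w^3 + 6*w^2*x - 21*w*x^2 + 4*x^3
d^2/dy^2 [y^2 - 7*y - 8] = 2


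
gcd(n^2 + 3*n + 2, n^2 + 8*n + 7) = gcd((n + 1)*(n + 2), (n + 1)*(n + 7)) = n + 1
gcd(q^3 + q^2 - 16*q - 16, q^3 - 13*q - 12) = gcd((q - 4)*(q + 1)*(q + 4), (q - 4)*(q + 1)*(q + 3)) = q^2 - 3*q - 4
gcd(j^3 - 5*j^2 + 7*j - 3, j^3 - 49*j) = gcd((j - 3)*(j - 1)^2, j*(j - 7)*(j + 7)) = 1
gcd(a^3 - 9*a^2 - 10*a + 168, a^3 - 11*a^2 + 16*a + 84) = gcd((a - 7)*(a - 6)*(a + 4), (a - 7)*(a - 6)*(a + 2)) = a^2 - 13*a + 42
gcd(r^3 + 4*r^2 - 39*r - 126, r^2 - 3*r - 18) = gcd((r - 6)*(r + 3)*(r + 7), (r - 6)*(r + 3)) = r^2 - 3*r - 18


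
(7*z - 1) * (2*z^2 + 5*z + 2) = 14*z^3 + 33*z^2 + 9*z - 2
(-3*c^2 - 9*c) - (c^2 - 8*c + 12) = -4*c^2 - c - 12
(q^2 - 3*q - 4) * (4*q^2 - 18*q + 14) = 4*q^4 - 30*q^3 + 52*q^2 + 30*q - 56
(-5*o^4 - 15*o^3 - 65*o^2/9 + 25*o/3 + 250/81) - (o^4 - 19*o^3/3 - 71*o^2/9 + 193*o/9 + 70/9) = -6*o^4 - 26*o^3/3 + 2*o^2/3 - 118*o/9 - 380/81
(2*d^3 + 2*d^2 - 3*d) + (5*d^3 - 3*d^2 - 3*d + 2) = 7*d^3 - d^2 - 6*d + 2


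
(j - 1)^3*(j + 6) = j^4 + 3*j^3 - 15*j^2 + 17*j - 6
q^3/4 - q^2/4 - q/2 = q*(q/4 + 1/4)*(q - 2)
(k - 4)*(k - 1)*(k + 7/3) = k^3 - 8*k^2/3 - 23*k/3 + 28/3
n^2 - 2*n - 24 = (n - 6)*(n + 4)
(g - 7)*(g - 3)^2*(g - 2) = g^4 - 15*g^3 + 77*g^2 - 165*g + 126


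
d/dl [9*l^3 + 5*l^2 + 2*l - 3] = 27*l^2 + 10*l + 2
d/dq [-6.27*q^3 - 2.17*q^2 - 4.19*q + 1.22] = -18.81*q^2 - 4.34*q - 4.19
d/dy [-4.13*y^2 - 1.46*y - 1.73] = -8.26*y - 1.46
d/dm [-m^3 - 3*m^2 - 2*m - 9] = -3*m^2 - 6*m - 2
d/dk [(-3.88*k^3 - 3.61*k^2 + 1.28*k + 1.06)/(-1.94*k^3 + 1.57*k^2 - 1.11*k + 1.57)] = (-13.095*k^4 + 13.58*k^3 - 10.1081*k^2 - 14.6638*k + 3.1862)/(3.7636*k^6 - 6.0916*k^5 + 6.7717*k^4 - 9.577*k^3 + 6.1619*k^2 - 3.4854*k + 2.4649)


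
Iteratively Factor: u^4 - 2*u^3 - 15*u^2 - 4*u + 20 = (u + 2)*(u^3 - 4*u^2 - 7*u + 10) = (u - 5)*(u + 2)*(u^2 + u - 2) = (u - 5)*(u - 1)*(u + 2)*(u + 2)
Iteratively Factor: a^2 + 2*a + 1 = (a + 1)*(a + 1)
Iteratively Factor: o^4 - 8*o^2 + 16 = (o + 2)*(o^3 - 2*o^2 - 4*o + 8) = (o - 2)*(o + 2)*(o^2 - 4) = (o - 2)*(o + 2)^2*(o - 2)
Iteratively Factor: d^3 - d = (d - 1)*(d^2 + d) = d*(d - 1)*(d + 1)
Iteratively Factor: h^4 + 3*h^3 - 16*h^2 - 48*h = (h - 4)*(h^3 + 7*h^2 + 12*h) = h*(h - 4)*(h^2 + 7*h + 12) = h*(h - 4)*(h + 4)*(h + 3)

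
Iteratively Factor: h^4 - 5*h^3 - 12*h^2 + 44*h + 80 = (h + 2)*(h^3 - 7*h^2 + 2*h + 40) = (h - 4)*(h + 2)*(h^2 - 3*h - 10) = (h - 4)*(h + 2)^2*(h - 5)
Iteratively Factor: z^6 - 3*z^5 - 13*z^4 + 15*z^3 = (z - 5)*(z^5 + 2*z^4 - 3*z^3) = z*(z - 5)*(z^4 + 2*z^3 - 3*z^2) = z^2*(z - 5)*(z^3 + 2*z^2 - 3*z) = z^2*(z - 5)*(z - 1)*(z^2 + 3*z) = z^3*(z - 5)*(z - 1)*(z + 3)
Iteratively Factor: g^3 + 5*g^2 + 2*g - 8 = (g - 1)*(g^2 + 6*g + 8) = (g - 1)*(g + 4)*(g + 2)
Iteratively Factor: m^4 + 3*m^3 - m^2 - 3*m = (m - 1)*(m^3 + 4*m^2 + 3*m) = (m - 1)*(m + 3)*(m^2 + m) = m*(m - 1)*(m + 3)*(m + 1)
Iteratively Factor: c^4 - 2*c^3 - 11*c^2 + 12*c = (c - 1)*(c^3 - c^2 - 12*c) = (c - 4)*(c - 1)*(c^2 + 3*c) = (c - 4)*(c - 1)*(c + 3)*(c)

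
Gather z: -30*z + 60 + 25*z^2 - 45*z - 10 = 25*z^2 - 75*z + 50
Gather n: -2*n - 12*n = -14*n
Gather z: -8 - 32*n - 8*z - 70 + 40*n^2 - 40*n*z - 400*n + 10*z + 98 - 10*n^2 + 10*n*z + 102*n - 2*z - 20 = 30*n^2 - 30*n*z - 330*n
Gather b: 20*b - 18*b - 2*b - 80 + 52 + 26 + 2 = 0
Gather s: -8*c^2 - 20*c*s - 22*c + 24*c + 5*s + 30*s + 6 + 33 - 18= -8*c^2 + 2*c + s*(35 - 20*c) + 21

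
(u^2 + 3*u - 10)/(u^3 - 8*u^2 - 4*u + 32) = (u + 5)/(u^2 - 6*u - 16)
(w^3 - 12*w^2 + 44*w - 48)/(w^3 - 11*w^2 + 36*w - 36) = (w - 4)/(w - 3)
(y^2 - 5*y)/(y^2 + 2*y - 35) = y/(y + 7)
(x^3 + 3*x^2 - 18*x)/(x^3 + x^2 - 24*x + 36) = x/(x - 2)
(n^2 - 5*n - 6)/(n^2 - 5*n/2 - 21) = 2*(n + 1)/(2*n + 7)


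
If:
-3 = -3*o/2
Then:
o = 2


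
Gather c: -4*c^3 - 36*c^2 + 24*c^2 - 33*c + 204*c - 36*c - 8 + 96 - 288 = -4*c^3 - 12*c^2 + 135*c - 200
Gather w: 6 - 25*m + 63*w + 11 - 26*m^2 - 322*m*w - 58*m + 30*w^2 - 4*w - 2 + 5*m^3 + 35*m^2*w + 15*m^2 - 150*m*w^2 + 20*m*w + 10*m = 5*m^3 - 11*m^2 - 73*m + w^2*(30 - 150*m) + w*(35*m^2 - 302*m + 59) + 15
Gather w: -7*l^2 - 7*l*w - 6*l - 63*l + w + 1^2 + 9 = -7*l^2 - 69*l + w*(1 - 7*l) + 10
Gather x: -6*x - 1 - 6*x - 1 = -12*x - 2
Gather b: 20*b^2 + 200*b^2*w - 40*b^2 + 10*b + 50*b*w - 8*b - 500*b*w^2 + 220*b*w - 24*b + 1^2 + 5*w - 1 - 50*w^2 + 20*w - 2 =b^2*(200*w - 20) + b*(-500*w^2 + 270*w - 22) - 50*w^2 + 25*w - 2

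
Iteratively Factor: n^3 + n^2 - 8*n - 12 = (n - 3)*(n^2 + 4*n + 4) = (n - 3)*(n + 2)*(n + 2)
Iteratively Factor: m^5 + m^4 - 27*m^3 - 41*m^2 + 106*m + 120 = (m + 1)*(m^4 - 27*m^2 - 14*m + 120) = (m - 5)*(m + 1)*(m^3 + 5*m^2 - 2*m - 24) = (m - 5)*(m + 1)*(m + 4)*(m^2 + m - 6) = (m - 5)*(m + 1)*(m + 3)*(m + 4)*(m - 2)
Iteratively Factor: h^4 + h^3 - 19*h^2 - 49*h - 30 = (h + 3)*(h^3 - 2*h^2 - 13*h - 10) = (h + 1)*(h + 3)*(h^2 - 3*h - 10) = (h + 1)*(h + 2)*(h + 3)*(h - 5)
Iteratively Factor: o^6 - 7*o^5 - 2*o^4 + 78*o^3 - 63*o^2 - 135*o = (o + 3)*(o^5 - 10*o^4 + 28*o^3 - 6*o^2 - 45*o) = (o + 1)*(o + 3)*(o^4 - 11*o^3 + 39*o^2 - 45*o) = o*(o + 1)*(o + 3)*(o^3 - 11*o^2 + 39*o - 45) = o*(o - 5)*(o + 1)*(o + 3)*(o^2 - 6*o + 9) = o*(o - 5)*(o - 3)*(o + 1)*(o + 3)*(o - 3)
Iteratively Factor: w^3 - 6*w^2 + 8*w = (w - 4)*(w^2 - 2*w) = w*(w - 4)*(w - 2)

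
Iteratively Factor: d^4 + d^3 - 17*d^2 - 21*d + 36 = (d - 1)*(d^3 + 2*d^2 - 15*d - 36) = (d - 4)*(d - 1)*(d^2 + 6*d + 9) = (d - 4)*(d - 1)*(d + 3)*(d + 3)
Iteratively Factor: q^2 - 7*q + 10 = (q - 2)*(q - 5)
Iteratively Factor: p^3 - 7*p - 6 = (p - 3)*(p^2 + 3*p + 2) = (p - 3)*(p + 1)*(p + 2)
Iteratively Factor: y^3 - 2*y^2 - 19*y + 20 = (y - 5)*(y^2 + 3*y - 4) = (y - 5)*(y + 4)*(y - 1)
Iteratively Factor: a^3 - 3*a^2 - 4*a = (a - 4)*(a^2 + a) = (a - 4)*(a + 1)*(a)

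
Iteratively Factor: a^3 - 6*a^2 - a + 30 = (a + 2)*(a^2 - 8*a + 15) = (a - 5)*(a + 2)*(a - 3)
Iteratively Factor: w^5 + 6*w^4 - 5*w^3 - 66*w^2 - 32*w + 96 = (w - 1)*(w^4 + 7*w^3 + 2*w^2 - 64*w - 96) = (w - 1)*(w + 2)*(w^3 + 5*w^2 - 8*w - 48) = (w - 1)*(w + 2)*(w + 4)*(w^2 + w - 12) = (w - 3)*(w - 1)*(w + 2)*(w + 4)*(w + 4)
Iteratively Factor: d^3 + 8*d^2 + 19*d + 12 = (d + 4)*(d^2 + 4*d + 3) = (d + 3)*(d + 4)*(d + 1)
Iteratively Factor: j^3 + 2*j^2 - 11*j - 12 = (j + 1)*(j^2 + j - 12) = (j + 1)*(j + 4)*(j - 3)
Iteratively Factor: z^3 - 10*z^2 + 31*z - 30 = (z - 5)*(z^2 - 5*z + 6) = (z - 5)*(z - 3)*(z - 2)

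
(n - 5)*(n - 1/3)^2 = n^3 - 17*n^2/3 + 31*n/9 - 5/9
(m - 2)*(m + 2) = m^2 - 4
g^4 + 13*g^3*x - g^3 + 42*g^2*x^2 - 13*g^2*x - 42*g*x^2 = g*(g - 1)*(g + 6*x)*(g + 7*x)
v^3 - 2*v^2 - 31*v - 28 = (v - 7)*(v + 1)*(v + 4)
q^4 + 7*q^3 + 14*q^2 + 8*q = q*(q + 1)*(q + 2)*(q + 4)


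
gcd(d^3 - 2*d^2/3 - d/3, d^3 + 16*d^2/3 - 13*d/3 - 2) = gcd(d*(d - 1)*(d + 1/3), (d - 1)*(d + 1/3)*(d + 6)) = d^2 - 2*d/3 - 1/3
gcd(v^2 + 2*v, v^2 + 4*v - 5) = 1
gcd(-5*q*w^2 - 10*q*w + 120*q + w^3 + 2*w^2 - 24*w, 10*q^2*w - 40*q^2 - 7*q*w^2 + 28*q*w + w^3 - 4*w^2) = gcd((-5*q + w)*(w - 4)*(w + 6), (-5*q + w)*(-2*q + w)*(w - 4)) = 5*q*w - 20*q - w^2 + 4*w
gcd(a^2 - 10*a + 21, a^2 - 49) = a - 7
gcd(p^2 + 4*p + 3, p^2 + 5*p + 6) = p + 3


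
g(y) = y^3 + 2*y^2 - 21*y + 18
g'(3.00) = 18.00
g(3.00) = 0.00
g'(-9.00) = 186.00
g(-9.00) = -360.00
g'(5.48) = 91.01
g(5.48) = 127.55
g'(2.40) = 5.88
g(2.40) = -7.06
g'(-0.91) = -22.16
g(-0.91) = 38.01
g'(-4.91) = 31.68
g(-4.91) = 50.96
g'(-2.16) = -15.64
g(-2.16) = 62.61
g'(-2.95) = -6.69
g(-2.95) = 71.68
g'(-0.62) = -22.33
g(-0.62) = 31.55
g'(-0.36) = -22.05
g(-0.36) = 25.77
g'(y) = 3*y^2 + 4*y - 21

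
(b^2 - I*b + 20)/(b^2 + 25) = (b + 4*I)/(b + 5*I)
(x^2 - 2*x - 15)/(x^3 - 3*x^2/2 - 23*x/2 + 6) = 2*(x - 5)/(2*x^2 - 9*x + 4)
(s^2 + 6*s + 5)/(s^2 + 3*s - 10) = (s + 1)/(s - 2)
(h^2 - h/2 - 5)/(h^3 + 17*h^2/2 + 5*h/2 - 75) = (h + 2)/(h^2 + 11*h + 30)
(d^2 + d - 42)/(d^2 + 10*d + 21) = (d - 6)/(d + 3)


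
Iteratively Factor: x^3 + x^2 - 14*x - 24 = (x - 4)*(x^2 + 5*x + 6) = (x - 4)*(x + 2)*(x + 3)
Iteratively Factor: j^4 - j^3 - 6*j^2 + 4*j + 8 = (j - 2)*(j^3 + j^2 - 4*j - 4) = (j - 2)^2*(j^2 + 3*j + 2) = (j - 2)^2*(j + 2)*(j + 1)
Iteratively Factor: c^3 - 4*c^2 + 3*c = (c)*(c^2 - 4*c + 3) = c*(c - 3)*(c - 1)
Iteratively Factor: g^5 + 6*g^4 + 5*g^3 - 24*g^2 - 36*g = (g + 3)*(g^4 + 3*g^3 - 4*g^2 - 12*g) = (g - 2)*(g + 3)*(g^3 + 5*g^2 + 6*g) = (g - 2)*(g + 3)^2*(g^2 + 2*g) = g*(g - 2)*(g + 3)^2*(g + 2)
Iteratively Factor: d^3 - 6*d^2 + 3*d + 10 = (d - 2)*(d^2 - 4*d - 5) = (d - 5)*(d - 2)*(d + 1)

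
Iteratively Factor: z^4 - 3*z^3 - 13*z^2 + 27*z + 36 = (z + 1)*(z^3 - 4*z^2 - 9*z + 36) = (z - 3)*(z + 1)*(z^2 - z - 12) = (z - 3)*(z + 1)*(z + 3)*(z - 4)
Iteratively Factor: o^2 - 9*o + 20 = (o - 4)*(o - 5)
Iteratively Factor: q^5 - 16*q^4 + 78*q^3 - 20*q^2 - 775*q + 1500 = (q + 3)*(q^4 - 19*q^3 + 135*q^2 - 425*q + 500) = (q - 5)*(q + 3)*(q^3 - 14*q^2 + 65*q - 100) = (q - 5)*(q - 4)*(q + 3)*(q^2 - 10*q + 25) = (q - 5)^2*(q - 4)*(q + 3)*(q - 5)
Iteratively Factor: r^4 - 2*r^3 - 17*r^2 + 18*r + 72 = (r + 3)*(r^3 - 5*r^2 - 2*r + 24) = (r - 4)*(r + 3)*(r^2 - r - 6) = (r - 4)*(r - 3)*(r + 3)*(r + 2)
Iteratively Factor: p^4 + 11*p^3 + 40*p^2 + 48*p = (p + 3)*(p^3 + 8*p^2 + 16*p) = (p + 3)*(p + 4)*(p^2 + 4*p) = (p + 3)*(p + 4)^2*(p)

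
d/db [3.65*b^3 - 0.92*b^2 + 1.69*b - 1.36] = 10.95*b^2 - 1.84*b + 1.69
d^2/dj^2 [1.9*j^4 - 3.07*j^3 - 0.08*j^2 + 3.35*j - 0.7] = 22.8*j^2 - 18.42*j - 0.16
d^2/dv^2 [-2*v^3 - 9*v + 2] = -12*v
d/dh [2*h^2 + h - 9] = 4*h + 1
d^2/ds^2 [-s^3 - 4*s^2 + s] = -6*s - 8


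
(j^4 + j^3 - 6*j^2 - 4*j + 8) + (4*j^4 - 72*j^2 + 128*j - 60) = 5*j^4 + j^3 - 78*j^2 + 124*j - 52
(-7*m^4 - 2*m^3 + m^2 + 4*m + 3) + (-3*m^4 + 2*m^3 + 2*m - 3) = -10*m^4 + m^2 + 6*m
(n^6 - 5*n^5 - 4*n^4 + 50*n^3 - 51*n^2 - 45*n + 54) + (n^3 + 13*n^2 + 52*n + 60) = n^6 - 5*n^5 - 4*n^4 + 51*n^3 - 38*n^2 + 7*n + 114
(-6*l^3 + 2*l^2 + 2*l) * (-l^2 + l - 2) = 6*l^5 - 8*l^4 + 12*l^3 - 2*l^2 - 4*l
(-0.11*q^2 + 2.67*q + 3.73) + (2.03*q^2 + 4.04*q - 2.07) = 1.92*q^2 + 6.71*q + 1.66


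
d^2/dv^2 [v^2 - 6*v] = 2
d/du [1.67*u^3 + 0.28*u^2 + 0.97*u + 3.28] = 5.01*u^2 + 0.56*u + 0.97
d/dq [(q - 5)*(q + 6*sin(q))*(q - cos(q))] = (q - 5)*(q + 6*sin(q))*(sin(q) + 1) + (q - 5)*(q - cos(q))*(6*cos(q) + 1) + (q + 6*sin(q))*(q - cos(q))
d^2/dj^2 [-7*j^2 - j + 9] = -14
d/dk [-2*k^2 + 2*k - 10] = 2 - 4*k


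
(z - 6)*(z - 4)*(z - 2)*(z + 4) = z^4 - 8*z^3 - 4*z^2 + 128*z - 192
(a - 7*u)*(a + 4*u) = a^2 - 3*a*u - 28*u^2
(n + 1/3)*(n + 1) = n^2 + 4*n/3 + 1/3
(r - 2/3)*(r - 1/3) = r^2 - r + 2/9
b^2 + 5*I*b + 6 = (b - I)*(b + 6*I)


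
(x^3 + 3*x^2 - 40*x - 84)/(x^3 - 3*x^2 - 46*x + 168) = (x + 2)/(x - 4)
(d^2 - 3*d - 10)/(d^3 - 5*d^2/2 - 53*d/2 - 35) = 2*(d - 5)/(2*d^2 - 9*d - 35)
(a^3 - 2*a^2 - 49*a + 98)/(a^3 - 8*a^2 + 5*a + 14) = (a + 7)/(a + 1)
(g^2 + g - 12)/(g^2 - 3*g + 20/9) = 9*(g^2 + g - 12)/(9*g^2 - 27*g + 20)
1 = 1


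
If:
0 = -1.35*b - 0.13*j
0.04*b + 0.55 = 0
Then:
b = -13.75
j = 142.79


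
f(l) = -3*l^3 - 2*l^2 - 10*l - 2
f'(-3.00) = -79.00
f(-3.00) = 91.00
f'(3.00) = -103.00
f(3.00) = -131.00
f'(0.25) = -11.56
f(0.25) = -4.67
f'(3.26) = -118.69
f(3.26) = -159.79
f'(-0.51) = -10.30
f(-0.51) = 2.98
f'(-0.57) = -10.64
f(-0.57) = 3.61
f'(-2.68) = -63.92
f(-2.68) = 68.18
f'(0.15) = -10.80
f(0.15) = -3.56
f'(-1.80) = -31.96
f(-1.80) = 27.02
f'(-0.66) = -11.28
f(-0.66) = 4.59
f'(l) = -9*l^2 - 4*l - 10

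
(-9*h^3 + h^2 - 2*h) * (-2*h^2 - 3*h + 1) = 18*h^5 + 25*h^4 - 8*h^3 + 7*h^2 - 2*h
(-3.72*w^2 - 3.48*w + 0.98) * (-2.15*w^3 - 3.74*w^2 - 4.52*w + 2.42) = 7.998*w^5 + 21.3948*w^4 + 27.7226*w^3 + 3.062*w^2 - 12.8512*w + 2.3716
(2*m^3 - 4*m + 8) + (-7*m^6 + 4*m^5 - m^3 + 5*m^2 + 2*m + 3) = -7*m^6 + 4*m^5 + m^3 + 5*m^2 - 2*m + 11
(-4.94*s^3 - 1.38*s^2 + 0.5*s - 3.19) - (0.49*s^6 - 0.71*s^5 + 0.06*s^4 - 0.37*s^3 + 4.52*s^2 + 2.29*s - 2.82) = -0.49*s^6 + 0.71*s^5 - 0.06*s^4 - 4.57*s^3 - 5.9*s^2 - 1.79*s - 0.37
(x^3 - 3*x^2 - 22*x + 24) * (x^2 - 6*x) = x^5 - 9*x^4 - 4*x^3 + 156*x^2 - 144*x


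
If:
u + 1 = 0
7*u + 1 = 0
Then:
No Solution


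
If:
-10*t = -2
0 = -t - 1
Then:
No Solution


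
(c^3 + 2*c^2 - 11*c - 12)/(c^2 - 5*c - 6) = (c^2 + c - 12)/(c - 6)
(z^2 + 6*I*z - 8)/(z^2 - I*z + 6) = (z + 4*I)/(z - 3*I)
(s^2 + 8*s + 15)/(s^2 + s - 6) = (s + 5)/(s - 2)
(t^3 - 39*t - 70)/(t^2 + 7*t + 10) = t - 7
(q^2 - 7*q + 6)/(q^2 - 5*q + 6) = (q^2 - 7*q + 6)/(q^2 - 5*q + 6)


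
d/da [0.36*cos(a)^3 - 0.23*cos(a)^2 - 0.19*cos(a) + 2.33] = (-1.08*cos(a)^2 + 0.46*cos(a) + 0.19)*sin(a)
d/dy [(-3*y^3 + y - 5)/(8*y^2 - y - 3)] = ((16*y - 1)*(3*y^3 - y + 5) + (9*y^2 - 1)*(-8*y^2 + y + 3))/(-8*y^2 + y + 3)^2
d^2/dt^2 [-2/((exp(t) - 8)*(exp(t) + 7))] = (-8*exp(3*t) + 6*exp(2*t) - 450*exp(t) + 112)*exp(t)/(exp(6*t) - 3*exp(5*t) - 165*exp(4*t) + 335*exp(3*t) + 9240*exp(2*t) - 9408*exp(t) - 175616)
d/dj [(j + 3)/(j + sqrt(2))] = (-3 + sqrt(2))/(j + sqrt(2))^2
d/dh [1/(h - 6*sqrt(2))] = -1/(h - 6*sqrt(2))^2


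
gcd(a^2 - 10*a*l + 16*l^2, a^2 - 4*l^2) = a - 2*l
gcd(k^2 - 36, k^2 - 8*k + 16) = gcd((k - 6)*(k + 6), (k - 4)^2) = 1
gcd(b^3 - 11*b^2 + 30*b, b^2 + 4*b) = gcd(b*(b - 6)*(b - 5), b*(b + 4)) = b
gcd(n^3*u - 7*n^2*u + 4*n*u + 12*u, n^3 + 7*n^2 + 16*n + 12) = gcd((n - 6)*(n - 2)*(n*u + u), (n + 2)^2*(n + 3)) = 1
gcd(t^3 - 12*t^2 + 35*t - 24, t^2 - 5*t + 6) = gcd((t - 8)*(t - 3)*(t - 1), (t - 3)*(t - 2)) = t - 3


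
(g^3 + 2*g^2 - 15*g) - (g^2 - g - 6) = g^3 + g^2 - 14*g + 6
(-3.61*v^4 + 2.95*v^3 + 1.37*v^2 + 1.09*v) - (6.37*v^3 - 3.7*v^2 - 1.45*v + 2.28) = -3.61*v^4 - 3.42*v^3 + 5.07*v^2 + 2.54*v - 2.28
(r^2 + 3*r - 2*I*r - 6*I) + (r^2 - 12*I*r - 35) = 2*r^2 + 3*r - 14*I*r - 35 - 6*I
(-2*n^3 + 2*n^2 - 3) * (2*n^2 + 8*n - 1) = -4*n^5 - 12*n^4 + 18*n^3 - 8*n^2 - 24*n + 3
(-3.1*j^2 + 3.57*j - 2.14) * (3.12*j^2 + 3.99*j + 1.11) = -9.672*j^4 - 1.2306*j^3 + 4.1265*j^2 - 4.5759*j - 2.3754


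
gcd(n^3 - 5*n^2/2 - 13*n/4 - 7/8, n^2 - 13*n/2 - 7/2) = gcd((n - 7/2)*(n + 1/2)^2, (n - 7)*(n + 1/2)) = n + 1/2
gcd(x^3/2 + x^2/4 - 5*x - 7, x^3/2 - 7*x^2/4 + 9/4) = 1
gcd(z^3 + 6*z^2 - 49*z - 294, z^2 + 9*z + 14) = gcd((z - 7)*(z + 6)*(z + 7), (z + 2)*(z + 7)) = z + 7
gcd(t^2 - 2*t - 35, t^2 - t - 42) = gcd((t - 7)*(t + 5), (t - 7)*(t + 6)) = t - 7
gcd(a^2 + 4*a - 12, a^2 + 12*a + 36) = a + 6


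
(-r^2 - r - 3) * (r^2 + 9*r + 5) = -r^4 - 10*r^3 - 17*r^2 - 32*r - 15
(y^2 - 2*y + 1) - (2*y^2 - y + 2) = -y^2 - y - 1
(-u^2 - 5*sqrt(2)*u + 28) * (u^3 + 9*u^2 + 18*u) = -u^5 - 9*u^4 - 5*sqrt(2)*u^4 - 45*sqrt(2)*u^3 + 10*u^3 - 90*sqrt(2)*u^2 + 252*u^2 + 504*u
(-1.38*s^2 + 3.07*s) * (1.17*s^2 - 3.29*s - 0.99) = -1.6146*s^4 + 8.1321*s^3 - 8.7341*s^2 - 3.0393*s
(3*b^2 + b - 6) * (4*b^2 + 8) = 12*b^4 + 4*b^3 + 8*b - 48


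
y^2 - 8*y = y*(y - 8)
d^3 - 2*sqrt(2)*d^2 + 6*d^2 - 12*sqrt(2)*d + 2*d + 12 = (d + 6)*(d - sqrt(2))^2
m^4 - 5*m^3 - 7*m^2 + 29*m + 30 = (m - 5)*(m - 3)*(m + 1)*(m + 2)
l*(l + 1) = l^2 + l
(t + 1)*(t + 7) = t^2 + 8*t + 7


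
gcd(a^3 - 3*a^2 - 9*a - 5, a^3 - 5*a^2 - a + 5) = a^2 - 4*a - 5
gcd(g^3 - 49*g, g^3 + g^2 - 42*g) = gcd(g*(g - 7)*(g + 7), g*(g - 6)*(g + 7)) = g^2 + 7*g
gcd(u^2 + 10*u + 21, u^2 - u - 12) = u + 3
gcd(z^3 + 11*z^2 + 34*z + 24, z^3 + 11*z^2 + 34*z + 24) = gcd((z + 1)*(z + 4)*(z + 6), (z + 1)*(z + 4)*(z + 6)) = z^3 + 11*z^2 + 34*z + 24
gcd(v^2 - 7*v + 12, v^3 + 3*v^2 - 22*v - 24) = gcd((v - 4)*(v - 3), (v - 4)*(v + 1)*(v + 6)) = v - 4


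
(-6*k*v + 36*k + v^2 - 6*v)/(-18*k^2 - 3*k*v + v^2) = (v - 6)/(3*k + v)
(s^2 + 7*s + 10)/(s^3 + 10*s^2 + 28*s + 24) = (s + 5)/(s^2 + 8*s + 12)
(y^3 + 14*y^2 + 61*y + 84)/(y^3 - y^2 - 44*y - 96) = (y + 7)/(y - 8)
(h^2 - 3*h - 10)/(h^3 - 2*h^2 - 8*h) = (h - 5)/(h*(h - 4))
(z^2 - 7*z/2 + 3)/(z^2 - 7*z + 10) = (z - 3/2)/(z - 5)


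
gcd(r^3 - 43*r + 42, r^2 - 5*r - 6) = r - 6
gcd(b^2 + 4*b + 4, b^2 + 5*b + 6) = b + 2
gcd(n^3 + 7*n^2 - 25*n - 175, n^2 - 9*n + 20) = n - 5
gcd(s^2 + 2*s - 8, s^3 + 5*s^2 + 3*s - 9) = 1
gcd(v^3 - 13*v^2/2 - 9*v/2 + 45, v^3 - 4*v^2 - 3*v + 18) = v - 3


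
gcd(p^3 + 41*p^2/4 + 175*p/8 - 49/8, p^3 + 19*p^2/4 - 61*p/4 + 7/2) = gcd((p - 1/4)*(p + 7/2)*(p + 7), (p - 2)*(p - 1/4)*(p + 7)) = p^2 + 27*p/4 - 7/4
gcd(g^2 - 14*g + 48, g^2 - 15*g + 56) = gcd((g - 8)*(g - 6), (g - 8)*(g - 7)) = g - 8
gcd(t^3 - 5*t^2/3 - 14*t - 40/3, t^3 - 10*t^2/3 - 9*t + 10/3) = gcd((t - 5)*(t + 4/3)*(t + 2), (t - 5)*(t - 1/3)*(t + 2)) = t^2 - 3*t - 10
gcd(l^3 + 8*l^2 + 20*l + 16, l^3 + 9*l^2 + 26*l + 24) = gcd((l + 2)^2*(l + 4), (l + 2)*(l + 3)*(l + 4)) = l^2 + 6*l + 8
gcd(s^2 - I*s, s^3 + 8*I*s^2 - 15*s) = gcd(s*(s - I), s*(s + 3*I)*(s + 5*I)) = s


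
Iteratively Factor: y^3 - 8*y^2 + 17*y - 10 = (y - 5)*(y^2 - 3*y + 2) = (y - 5)*(y - 2)*(y - 1)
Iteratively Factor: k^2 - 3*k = (k)*(k - 3)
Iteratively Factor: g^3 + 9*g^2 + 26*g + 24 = (g + 3)*(g^2 + 6*g + 8) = (g + 2)*(g + 3)*(g + 4)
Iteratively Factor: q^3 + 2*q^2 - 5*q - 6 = (q + 1)*(q^2 + q - 6) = (q + 1)*(q + 3)*(q - 2)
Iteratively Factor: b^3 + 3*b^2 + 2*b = (b + 1)*(b^2 + 2*b) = b*(b + 1)*(b + 2)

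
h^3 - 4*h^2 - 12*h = h*(h - 6)*(h + 2)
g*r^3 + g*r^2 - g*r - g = (r - 1)*(r + 1)*(g*r + g)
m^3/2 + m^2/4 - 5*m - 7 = (m/2 + 1)*(m - 7/2)*(m + 2)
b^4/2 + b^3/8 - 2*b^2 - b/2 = b*(b/2 + 1)*(b - 2)*(b + 1/4)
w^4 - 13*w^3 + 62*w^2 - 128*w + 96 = (w - 4)^2*(w - 3)*(w - 2)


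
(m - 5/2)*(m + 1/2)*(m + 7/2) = m^3 + 3*m^2/2 - 33*m/4 - 35/8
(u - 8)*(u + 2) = u^2 - 6*u - 16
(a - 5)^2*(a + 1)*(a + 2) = a^4 - 7*a^3 - 3*a^2 + 55*a + 50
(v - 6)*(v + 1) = v^2 - 5*v - 6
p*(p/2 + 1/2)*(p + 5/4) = p^3/2 + 9*p^2/8 + 5*p/8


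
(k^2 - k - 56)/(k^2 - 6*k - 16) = (k + 7)/(k + 2)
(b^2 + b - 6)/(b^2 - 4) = (b + 3)/(b + 2)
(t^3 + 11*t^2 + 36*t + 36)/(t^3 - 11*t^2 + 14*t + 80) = (t^2 + 9*t + 18)/(t^2 - 13*t + 40)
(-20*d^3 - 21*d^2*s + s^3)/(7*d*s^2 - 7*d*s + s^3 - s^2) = (-20*d^3 - 21*d^2*s + s^3)/(s*(7*d*s - 7*d + s^2 - s))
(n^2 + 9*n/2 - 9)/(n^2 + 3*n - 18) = (n - 3/2)/(n - 3)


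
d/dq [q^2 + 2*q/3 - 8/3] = 2*q + 2/3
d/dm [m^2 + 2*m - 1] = 2*m + 2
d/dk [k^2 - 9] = 2*k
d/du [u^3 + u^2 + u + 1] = 3*u^2 + 2*u + 1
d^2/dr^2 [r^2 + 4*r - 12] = 2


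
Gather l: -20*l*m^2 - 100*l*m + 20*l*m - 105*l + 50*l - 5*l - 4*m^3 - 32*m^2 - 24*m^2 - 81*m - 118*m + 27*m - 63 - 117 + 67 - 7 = l*(-20*m^2 - 80*m - 60) - 4*m^3 - 56*m^2 - 172*m - 120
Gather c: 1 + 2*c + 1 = 2*c + 2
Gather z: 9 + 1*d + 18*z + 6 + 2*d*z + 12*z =d + z*(2*d + 30) + 15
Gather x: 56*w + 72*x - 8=56*w + 72*x - 8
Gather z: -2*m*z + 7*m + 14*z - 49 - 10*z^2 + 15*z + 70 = 7*m - 10*z^2 + z*(29 - 2*m) + 21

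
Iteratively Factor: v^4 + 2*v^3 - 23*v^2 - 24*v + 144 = (v + 4)*(v^3 - 2*v^2 - 15*v + 36) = (v - 3)*(v + 4)*(v^2 + v - 12) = (v - 3)^2*(v + 4)*(v + 4)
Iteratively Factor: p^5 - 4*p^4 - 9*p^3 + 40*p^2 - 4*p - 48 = (p + 1)*(p^4 - 5*p^3 - 4*p^2 + 44*p - 48) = (p + 1)*(p + 3)*(p^3 - 8*p^2 + 20*p - 16) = (p - 2)*(p + 1)*(p + 3)*(p^2 - 6*p + 8) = (p - 4)*(p - 2)*(p + 1)*(p + 3)*(p - 2)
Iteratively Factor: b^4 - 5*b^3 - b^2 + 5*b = (b + 1)*(b^3 - 6*b^2 + 5*b) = (b - 1)*(b + 1)*(b^2 - 5*b) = b*(b - 1)*(b + 1)*(b - 5)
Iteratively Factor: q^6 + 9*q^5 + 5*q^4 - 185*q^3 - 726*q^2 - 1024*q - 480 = (q + 3)*(q^5 + 6*q^4 - 13*q^3 - 146*q^2 - 288*q - 160) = (q - 5)*(q + 3)*(q^4 + 11*q^3 + 42*q^2 + 64*q + 32) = (q - 5)*(q + 3)*(q + 4)*(q^3 + 7*q^2 + 14*q + 8) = (q - 5)*(q + 2)*(q + 3)*(q + 4)*(q^2 + 5*q + 4) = (q - 5)*(q + 2)*(q + 3)*(q + 4)^2*(q + 1)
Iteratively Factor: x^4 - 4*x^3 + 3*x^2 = (x - 1)*(x^3 - 3*x^2) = x*(x - 1)*(x^2 - 3*x) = x^2*(x - 1)*(x - 3)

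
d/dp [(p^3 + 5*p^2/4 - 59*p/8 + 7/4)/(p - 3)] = (16*p^3 - 62*p^2 - 60*p + 163)/(8*(p^2 - 6*p + 9))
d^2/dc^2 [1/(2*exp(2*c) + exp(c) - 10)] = (2*(4*exp(c) + 1)^2*exp(c) - (8*exp(c) + 1)*(2*exp(2*c) + exp(c) - 10))*exp(c)/(2*exp(2*c) + exp(c) - 10)^3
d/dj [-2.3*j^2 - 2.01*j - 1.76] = -4.6*j - 2.01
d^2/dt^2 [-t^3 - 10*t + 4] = -6*t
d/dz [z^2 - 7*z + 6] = 2*z - 7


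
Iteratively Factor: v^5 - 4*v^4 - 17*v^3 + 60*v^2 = (v)*(v^4 - 4*v^3 - 17*v^2 + 60*v) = v*(v - 3)*(v^3 - v^2 - 20*v) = v^2*(v - 3)*(v^2 - v - 20) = v^2*(v - 5)*(v - 3)*(v + 4)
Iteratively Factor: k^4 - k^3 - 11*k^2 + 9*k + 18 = (k + 1)*(k^3 - 2*k^2 - 9*k + 18) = (k - 2)*(k + 1)*(k^2 - 9) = (k - 2)*(k + 1)*(k + 3)*(k - 3)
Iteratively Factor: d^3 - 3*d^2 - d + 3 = (d - 1)*(d^2 - 2*d - 3) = (d - 3)*(d - 1)*(d + 1)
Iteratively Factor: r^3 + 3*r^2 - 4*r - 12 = (r + 3)*(r^2 - 4) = (r + 2)*(r + 3)*(r - 2)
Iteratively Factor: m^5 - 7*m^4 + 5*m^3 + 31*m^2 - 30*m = (m + 2)*(m^4 - 9*m^3 + 23*m^2 - 15*m) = (m - 5)*(m + 2)*(m^3 - 4*m^2 + 3*m) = m*(m - 5)*(m + 2)*(m^2 - 4*m + 3) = m*(m - 5)*(m - 1)*(m + 2)*(m - 3)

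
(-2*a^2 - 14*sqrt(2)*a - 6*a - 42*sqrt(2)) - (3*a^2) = -5*a^2 - 14*sqrt(2)*a - 6*a - 42*sqrt(2)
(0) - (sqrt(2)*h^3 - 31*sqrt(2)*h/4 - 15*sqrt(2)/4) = -sqrt(2)*h^3 + 31*sqrt(2)*h/4 + 15*sqrt(2)/4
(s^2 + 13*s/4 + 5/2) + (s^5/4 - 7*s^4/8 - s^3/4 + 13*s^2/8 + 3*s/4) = s^5/4 - 7*s^4/8 - s^3/4 + 21*s^2/8 + 4*s + 5/2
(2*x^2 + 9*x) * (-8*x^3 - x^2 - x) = -16*x^5 - 74*x^4 - 11*x^3 - 9*x^2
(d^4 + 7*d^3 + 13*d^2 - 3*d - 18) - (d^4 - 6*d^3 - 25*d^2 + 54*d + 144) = 13*d^3 + 38*d^2 - 57*d - 162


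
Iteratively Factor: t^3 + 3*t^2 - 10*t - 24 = (t + 2)*(t^2 + t - 12) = (t + 2)*(t + 4)*(t - 3)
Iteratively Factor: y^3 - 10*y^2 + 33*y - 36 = (y - 3)*(y^2 - 7*y + 12) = (y - 4)*(y - 3)*(y - 3)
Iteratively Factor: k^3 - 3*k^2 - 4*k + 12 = (k - 3)*(k^2 - 4) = (k - 3)*(k + 2)*(k - 2)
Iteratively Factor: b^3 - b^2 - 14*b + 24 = (b + 4)*(b^2 - 5*b + 6) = (b - 3)*(b + 4)*(b - 2)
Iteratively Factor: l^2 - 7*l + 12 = (l - 3)*(l - 4)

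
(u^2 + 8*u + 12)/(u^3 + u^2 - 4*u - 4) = (u + 6)/(u^2 - u - 2)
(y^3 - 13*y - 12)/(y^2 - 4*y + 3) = (y^3 - 13*y - 12)/(y^2 - 4*y + 3)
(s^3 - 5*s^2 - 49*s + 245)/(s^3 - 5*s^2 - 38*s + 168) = (s^2 + 2*s - 35)/(s^2 + 2*s - 24)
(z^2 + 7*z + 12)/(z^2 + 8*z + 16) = (z + 3)/(z + 4)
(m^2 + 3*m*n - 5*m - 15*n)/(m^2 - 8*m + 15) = (m + 3*n)/(m - 3)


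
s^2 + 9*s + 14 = (s + 2)*(s + 7)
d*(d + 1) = d^2 + d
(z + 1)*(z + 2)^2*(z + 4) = z^4 + 9*z^3 + 28*z^2 + 36*z + 16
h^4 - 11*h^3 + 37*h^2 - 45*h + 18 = (h - 6)*(h - 3)*(h - 1)^2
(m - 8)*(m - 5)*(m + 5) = m^3 - 8*m^2 - 25*m + 200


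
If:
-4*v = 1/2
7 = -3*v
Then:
No Solution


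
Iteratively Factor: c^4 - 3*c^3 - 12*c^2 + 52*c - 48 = (c + 4)*(c^3 - 7*c^2 + 16*c - 12) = (c - 2)*(c + 4)*(c^2 - 5*c + 6) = (c - 2)^2*(c + 4)*(c - 3)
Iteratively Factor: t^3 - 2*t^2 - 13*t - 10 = (t - 5)*(t^2 + 3*t + 2) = (t - 5)*(t + 2)*(t + 1)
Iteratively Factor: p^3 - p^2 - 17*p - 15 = (p + 3)*(p^2 - 4*p - 5) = (p + 1)*(p + 3)*(p - 5)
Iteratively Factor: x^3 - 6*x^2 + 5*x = (x)*(x^2 - 6*x + 5) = x*(x - 1)*(x - 5)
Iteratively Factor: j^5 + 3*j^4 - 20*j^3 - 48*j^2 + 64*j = (j + 4)*(j^4 - j^3 - 16*j^2 + 16*j) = (j - 4)*(j + 4)*(j^3 + 3*j^2 - 4*j) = (j - 4)*(j + 4)^2*(j^2 - j) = j*(j - 4)*(j + 4)^2*(j - 1)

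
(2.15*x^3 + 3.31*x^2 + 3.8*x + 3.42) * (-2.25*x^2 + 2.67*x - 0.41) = -4.8375*x^5 - 1.707*x^4 - 0.593799999999999*x^3 + 1.0939*x^2 + 7.5734*x - 1.4022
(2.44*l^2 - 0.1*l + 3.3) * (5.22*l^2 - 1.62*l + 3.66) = 12.7368*l^4 - 4.4748*l^3 + 26.3184*l^2 - 5.712*l + 12.078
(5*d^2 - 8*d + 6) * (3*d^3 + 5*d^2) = 15*d^5 + d^4 - 22*d^3 + 30*d^2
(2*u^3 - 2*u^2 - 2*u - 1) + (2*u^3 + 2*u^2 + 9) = 4*u^3 - 2*u + 8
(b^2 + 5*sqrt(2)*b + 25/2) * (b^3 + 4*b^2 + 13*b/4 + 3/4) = b^5 + 4*b^4 + 5*sqrt(2)*b^4 + 63*b^3/4 + 20*sqrt(2)*b^3 + 65*sqrt(2)*b^2/4 + 203*b^2/4 + 15*sqrt(2)*b/4 + 325*b/8 + 75/8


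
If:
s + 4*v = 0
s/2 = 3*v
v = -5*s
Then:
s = 0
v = 0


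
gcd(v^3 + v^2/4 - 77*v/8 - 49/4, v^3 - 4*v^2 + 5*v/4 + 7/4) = v - 7/2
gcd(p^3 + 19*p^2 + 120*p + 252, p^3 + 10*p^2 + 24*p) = p + 6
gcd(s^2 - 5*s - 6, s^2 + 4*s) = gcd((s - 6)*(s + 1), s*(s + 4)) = 1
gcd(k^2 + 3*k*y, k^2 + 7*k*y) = k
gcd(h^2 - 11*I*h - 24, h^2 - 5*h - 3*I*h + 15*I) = h - 3*I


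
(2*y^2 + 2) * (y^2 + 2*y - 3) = 2*y^4 + 4*y^3 - 4*y^2 + 4*y - 6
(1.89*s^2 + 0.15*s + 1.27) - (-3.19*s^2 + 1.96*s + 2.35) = 5.08*s^2 - 1.81*s - 1.08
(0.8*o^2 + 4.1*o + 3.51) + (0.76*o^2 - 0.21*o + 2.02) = 1.56*o^2 + 3.89*o + 5.53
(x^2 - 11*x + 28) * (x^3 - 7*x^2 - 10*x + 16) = x^5 - 18*x^4 + 95*x^3 - 70*x^2 - 456*x + 448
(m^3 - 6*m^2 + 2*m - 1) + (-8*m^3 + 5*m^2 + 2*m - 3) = -7*m^3 - m^2 + 4*m - 4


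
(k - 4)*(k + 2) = k^2 - 2*k - 8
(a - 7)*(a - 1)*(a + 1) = a^3 - 7*a^2 - a + 7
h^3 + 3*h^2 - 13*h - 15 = (h - 3)*(h + 1)*(h + 5)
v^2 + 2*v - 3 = (v - 1)*(v + 3)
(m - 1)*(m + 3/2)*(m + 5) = m^3 + 11*m^2/2 + m - 15/2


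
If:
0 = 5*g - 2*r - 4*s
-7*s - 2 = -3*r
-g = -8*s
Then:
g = 16/47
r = 36/47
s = 2/47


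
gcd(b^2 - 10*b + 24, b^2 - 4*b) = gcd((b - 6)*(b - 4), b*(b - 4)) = b - 4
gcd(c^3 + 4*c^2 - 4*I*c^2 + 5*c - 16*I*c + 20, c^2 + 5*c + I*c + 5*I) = c + I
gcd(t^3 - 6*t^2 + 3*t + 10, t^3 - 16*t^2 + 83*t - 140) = t - 5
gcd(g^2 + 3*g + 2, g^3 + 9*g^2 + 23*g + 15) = g + 1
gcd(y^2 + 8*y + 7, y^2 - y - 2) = y + 1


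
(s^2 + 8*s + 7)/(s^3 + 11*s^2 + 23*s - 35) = (s + 1)/(s^2 + 4*s - 5)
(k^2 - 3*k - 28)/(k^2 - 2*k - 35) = (k + 4)/(k + 5)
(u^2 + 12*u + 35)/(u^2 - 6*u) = (u^2 + 12*u + 35)/(u*(u - 6))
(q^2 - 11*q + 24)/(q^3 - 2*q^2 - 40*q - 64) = (q - 3)/(q^2 + 6*q + 8)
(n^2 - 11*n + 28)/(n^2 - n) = (n^2 - 11*n + 28)/(n*(n - 1))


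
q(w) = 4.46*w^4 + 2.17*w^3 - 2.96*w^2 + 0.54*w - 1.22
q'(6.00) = 4052.82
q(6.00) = 6144.34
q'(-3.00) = -404.79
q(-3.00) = 273.19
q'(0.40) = 0.36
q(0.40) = -1.22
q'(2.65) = 362.56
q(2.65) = 239.75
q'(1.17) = 31.10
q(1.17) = 7.19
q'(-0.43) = 2.87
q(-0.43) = -2.02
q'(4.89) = 2213.29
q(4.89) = 2734.56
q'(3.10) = 576.22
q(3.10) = 448.55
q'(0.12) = -0.05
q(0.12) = -1.19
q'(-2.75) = -304.96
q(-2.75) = 184.85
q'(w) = 17.84*w^3 + 6.51*w^2 - 5.92*w + 0.54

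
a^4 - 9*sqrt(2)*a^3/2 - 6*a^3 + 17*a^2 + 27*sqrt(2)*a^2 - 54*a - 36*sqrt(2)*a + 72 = (a - 4)*(a - 2)*(a - 3*sqrt(2))*(a - 3*sqrt(2)/2)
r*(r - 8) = r^2 - 8*r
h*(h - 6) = h^2 - 6*h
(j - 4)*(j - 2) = j^2 - 6*j + 8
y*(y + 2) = y^2 + 2*y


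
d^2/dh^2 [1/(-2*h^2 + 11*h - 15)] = 2*(4*h^2 - 22*h - (4*h - 11)^2 + 30)/(2*h^2 - 11*h + 15)^3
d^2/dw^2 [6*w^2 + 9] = 12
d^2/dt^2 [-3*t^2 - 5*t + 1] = -6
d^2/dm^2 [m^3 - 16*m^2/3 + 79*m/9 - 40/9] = 6*m - 32/3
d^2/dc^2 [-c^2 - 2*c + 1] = -2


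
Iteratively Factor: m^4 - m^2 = (m - 1)*(m^3 + m^2) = (m - 1)*(m + 1)*(m^2) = m*(m - 1)*(m + 1)*(m)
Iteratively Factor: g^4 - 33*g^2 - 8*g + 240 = (g - 3)*(g^3 + 3*g^2 - 24*g - 80) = (g - 5)*(g - 3)*(g^2 + 8*g + 16) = (g - 5)*(g - 3)*(g + 4)*(g + 4)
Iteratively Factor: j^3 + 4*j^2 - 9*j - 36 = (j + 4)*(j^2 - 9) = (j - 3)*(j + 4)*(j + 3)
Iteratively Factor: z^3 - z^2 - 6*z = (z + 2)*(z^2 - 3*z) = z*(z + 2)*(z - 3)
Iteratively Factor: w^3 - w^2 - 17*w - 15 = (w - 5)*(w^2 + 4*w + 3) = (w - 5)*(w + 1)*(w + 3)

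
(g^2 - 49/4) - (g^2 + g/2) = -g/2 - 49/4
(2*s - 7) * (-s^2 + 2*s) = -2*s^3 + 11*s^2 - 14*s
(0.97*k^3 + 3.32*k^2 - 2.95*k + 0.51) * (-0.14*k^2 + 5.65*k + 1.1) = -0.1358*k^5 + 5.0157*k^4 + 20.238*k^3 - 13.0869*k^2 - 0.3635*k + 0.561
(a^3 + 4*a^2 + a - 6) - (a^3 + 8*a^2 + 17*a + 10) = -4*a^2 - 16*a - 16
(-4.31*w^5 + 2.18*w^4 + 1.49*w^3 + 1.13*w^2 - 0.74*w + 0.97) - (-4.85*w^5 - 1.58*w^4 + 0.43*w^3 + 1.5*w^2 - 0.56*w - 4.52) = 0.54*w^5 + 3.76*w^4 + 1.06*w^3 - 0.37*w^2 - 0.18*w + 5.49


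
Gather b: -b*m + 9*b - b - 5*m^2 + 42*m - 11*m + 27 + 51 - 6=b*(8 - m) - 5*m^2 + 31*m + 72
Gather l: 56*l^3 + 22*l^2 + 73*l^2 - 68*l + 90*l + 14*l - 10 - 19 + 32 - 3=56*l^3 + 95*l^2 + 36*l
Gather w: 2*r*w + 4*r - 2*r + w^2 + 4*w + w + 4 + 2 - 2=2*r + w^2 + w*(2*r + 5) + 4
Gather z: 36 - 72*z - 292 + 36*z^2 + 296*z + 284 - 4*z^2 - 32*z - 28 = 32*z^2 + 192*z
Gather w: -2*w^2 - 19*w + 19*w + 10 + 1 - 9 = 2 - 2*w^2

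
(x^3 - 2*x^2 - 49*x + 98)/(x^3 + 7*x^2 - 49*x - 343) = (x - 2)/(x + 7)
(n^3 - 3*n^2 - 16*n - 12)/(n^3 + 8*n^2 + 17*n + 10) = (n - 6)/(n + 5)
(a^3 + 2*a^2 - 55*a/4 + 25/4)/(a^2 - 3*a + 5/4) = a + 5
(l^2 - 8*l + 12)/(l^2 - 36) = (l - 2)/(l + 6)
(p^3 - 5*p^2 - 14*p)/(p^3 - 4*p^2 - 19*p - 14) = p/(p + 1)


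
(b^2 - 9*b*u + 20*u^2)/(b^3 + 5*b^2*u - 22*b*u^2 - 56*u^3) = (b - 5*u)/(b^2 + 9*b*u + 14*u^2)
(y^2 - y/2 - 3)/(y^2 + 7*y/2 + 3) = (y - 2)/(y + 2)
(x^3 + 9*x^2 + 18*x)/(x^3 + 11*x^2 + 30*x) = (x + 3)/(x + 5)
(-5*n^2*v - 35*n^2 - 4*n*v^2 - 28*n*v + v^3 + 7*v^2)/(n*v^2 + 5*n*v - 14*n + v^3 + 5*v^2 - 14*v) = (-5*n + v)/(v - 2)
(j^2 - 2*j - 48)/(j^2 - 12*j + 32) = (j + 6)/(j - 4)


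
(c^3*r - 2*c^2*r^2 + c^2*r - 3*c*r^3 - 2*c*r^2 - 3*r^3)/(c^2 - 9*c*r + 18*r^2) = r*(-c^2 - c*r - c - r)/(-c + 6*r)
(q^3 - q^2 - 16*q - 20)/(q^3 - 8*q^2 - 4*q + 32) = (q^2 - 3*q - 10)/(q^2 - 10*q + 16)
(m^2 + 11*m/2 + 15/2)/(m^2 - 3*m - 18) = (m + 5/2)/(m - 6)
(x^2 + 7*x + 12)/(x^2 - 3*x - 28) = (x + 3)/(x - 7)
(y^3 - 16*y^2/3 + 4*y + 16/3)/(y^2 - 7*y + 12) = (3*y^2 - 4*y - 4)/(3*(y - 3))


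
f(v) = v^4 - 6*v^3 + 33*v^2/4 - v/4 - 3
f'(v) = 4*v^3 - 18*v^2 + 33*v/2 - 1/4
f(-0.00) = -3.00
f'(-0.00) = -0.25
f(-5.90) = 2729.67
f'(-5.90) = -1545.70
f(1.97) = -2.29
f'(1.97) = -7.02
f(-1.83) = 73.07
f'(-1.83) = -115.24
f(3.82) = -5.09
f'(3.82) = 23.09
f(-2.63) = 211.71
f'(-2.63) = -240.91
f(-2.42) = 165.25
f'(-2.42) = -202.29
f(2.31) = -5.04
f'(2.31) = -8.88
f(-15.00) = 72732.00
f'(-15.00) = -17797.75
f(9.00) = 2850.00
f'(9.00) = 1606.25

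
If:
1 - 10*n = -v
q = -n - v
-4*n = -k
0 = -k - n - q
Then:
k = 2/3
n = 1/6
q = -5/6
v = 2/3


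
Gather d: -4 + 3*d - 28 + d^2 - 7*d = d^2 - 4*d - 32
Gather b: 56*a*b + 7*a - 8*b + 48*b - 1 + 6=7*a + b*(56*a + 40) + 5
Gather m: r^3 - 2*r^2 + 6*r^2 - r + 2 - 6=r^3 + 4*r^2 - r - 4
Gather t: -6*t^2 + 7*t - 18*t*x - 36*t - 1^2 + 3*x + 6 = -6*t^2 + t*(-18*x - 29) + 3*x + 5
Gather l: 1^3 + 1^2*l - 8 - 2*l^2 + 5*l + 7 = -2*l^2 + 6*l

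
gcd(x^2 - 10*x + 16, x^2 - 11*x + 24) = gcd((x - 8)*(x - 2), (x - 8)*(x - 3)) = x - 8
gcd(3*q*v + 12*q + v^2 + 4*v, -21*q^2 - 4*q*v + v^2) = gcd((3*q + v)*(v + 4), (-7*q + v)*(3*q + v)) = 3*q + v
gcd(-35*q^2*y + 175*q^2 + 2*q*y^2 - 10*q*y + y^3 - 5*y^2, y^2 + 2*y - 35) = y - 5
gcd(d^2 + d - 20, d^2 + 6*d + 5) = d + 5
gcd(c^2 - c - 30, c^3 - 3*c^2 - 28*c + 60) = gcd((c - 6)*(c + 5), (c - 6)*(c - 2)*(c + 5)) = c^2 - c - 30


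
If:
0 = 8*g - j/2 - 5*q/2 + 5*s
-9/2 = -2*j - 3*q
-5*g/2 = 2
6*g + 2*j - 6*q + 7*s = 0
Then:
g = -4/5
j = -123/1310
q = 2047/1310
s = 1344/655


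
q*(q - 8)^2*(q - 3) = q^4 - 19*q^3 + 112*q^2 - 192*q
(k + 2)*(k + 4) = k^2 + 6*k + 8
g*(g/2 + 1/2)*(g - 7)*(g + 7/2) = g^4/2 - 5*g^3/4 - 14*g^2 - 49*g/4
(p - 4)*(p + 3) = p^2 - p - 12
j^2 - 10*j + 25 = (j - 5)^2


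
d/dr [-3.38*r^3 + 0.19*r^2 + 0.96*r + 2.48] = -10.14*r^2 + 0.38*r + 0.96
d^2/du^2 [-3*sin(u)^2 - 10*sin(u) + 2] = 10*sin(u) - 6*cos(2*u)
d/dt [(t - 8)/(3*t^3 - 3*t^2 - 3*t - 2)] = (-6*t^3 + 75*t^2 - 48*t - 26)/(9*t^6 - 18*t^5 - 9*t^4 + 6*t^3 + 21*t^2 + 12*t + 4)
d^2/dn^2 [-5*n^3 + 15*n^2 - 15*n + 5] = 30 - 30*n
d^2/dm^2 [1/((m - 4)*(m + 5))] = 2*((m - 4)^2 + (m - 4)*(m + 5) + (m + 5)^2)/((m - 4)^3*(m + 5)^3)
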